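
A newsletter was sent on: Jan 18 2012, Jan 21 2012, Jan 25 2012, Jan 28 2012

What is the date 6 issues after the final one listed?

Feb 18 2012

Every event lands on a Wednesday or Saturday (gaps cycle 3, 4, 3).
So the schedule is: every Wednesday and Saturday.
The following Wednesday is Feb 1 2012.
The following Saturday is Feb 4 2012.
The following Wednesday is Feb 8 2012.
Next Saturday: Feb 11 2012.
The following Wednesday is Feb 15 2012.
Next Saturday: Feb 18 2012.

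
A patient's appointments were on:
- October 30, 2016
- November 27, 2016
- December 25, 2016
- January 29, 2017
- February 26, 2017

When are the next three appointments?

These are Sundays with 28, 28, 35, 28-day gaps.
Each is the final Sunday of its month — October 30, 2016 is past the 28th, so '4th Sunday' doesn't fit.
Last Sunday of March 2017: March 26, 2017.
Last Sunday of April 2017: April 30, 2017.
Last Sunday of May 2017: May 28, 2017.

March 26, 2017; April 30, 2017; May 28, 2017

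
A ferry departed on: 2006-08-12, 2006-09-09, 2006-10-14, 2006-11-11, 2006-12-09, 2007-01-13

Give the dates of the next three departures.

2007-02-10, 2007-03-10, 2007-04-14

All dates are Saturdays, 28, 35, 28, 28, 35 days apart.
Specifically, the 2nd Saturday of each month.
February 2007 — 2nd Saturday is 2007-02-10.
March 2007 — 2nd Saturday is 2007-03-10.
2nd Saturday of April 2007: 2007-04-14.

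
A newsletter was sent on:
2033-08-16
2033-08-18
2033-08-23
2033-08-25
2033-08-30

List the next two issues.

2033-09-01, 2033-09-06

Every event lands on a Tuesday or Thursday (gaps cycle 2, 5, 2, 5).
So the schedule is: every Tuesday and Thursday.
Next Thursday: 2033-09-01.
Next Tuesday: 2033-09-06.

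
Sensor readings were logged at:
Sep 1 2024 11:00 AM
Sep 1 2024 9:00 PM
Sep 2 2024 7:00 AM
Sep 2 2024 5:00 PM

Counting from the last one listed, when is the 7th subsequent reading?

Spacing: 10, 10, 10 h — constant 10 h.
Sep 2 2024 5:00 PM + 10 h = Sep 3 2024 3:00 AM.
Sep 3 2024 3:00 AM + 10 h = Sep 3 2024 1:00 PM.
Sep 3 2024 1:00 PM + 10 h = Sep 3 2024 11:00 PM.
Sep 3 2024 11:00 PM + 10 h = Sep 4 2024 9:00 AM.
Sep 4 2024 9:00 AM + 10 h = Sep 4 2024 7:00 PM.
Sep 4 2024 7:00 PM + 10 h = Sep 5 2024 5:00 AM.
Sep 5 2024 5:00 AM + 10 h = Sep 5 2024 3:00 PM.

Sep 5 2024 3:00 PM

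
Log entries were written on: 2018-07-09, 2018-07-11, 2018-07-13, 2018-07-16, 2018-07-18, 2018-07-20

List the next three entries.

The gap pattern 2, 2, 3, 2, 2 repeats every 3 events.
These are the Mondays, Wednesdays and Fridays of each week.
Next Monday: 2018-07-23.
Next Wednesday: 2018-07-25.
The following Friday is 2018-07-27.

2018-07-23, 2018-07-25, 2018-07-27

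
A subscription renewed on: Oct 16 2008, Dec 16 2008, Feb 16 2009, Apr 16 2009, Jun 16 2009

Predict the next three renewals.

Aug 16 2009, Oct 16 2009, Dec 16 2009

Gaps: 61, 62, 59, 61 days — not constant. Every event is on the 16th of the month.
Pattern: the 16th of every 2 months.
Next: August 2009 → Aug 16 2009.
October 2009: Oct 16 2009.
December 2009: Dec 16 2009.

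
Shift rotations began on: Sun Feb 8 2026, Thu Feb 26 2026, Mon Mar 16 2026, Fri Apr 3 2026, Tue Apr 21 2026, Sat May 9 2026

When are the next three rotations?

The spacing is 18, 18, 18, 18, 18 days — always 18 days.
Sat May 9 2026 + 18 days = Wed May 27 2026.
Wed May 27 2026 + 18 days = Sun Jun 14 2026.
Sun Jun 14 2026 + 18 days = Thu Jul 2 2026.

Wed May 27 2026, Sun Jun 14 2026, Thu Jul 2 2026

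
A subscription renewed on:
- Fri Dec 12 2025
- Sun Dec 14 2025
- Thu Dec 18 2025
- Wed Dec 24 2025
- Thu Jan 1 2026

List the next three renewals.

Gaps: 2, 4, 6, 8 days — each gap is 2 larger than the previous one.
Next gap: 10 days. Thu Jan 1 2026 + 10 days = Sun Jan 11 2026.
Next gap: 12 days. Sun Jan 11 2026 + 12 days = Fri Jan 23 2026.
Next gap: 14 days. Fri Jan 23 2026 + 14 days = Fri Feb 6 2026.

Sun Jan 11 2026, Fri Jan 23 2026, Fri Feb 6 2026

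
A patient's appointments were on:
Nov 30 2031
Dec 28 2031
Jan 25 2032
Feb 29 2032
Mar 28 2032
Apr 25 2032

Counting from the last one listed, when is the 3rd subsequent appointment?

All Sundays; the gaps (28, 28, 35, 28, 28) vary with month length.
This is the last Sunday of each month.
Last Sunday of May 2032: May 30 2032.
June 2032 ends with Sunday Jun 27 2032.
Last Sunday of July 2032: Jul 25 2032.

Jul 25 2032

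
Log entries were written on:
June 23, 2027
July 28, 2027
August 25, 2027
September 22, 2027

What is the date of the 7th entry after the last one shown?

All dates are Wednesdays, 35, 28, 28 days apart.
Specifically, the 4th Wednesday of each month.
4th Wednesday of October 2027: October 27, 2027.
4th Wednesday of November 2027: November 24, 2027.
December 2027 — 4th Wednesday is December 22, 2027.
4th Wednesday of January 2028: January 26, 2028.
4th Wednesday of February 2028: February 23, 2028.
March 2028 — 4th Wednesday is March 22, 2028.
April 2028 — 4th Wednesday is April 26, 2028.

April 26, 2028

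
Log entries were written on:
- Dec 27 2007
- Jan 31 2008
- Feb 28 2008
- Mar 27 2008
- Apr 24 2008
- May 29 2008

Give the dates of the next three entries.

Jun 26 2008, Jul 31 2008, Aug 28 2008

Every date is a Thursday; gaps 35, 28, 28, 28, 35 days.
Each is the last Thursday of its month (at least one falls on the 29th or later, ruling out '4th Thursday').
June 2008 ends with Thursday Jun 26 2008.
July 2008 ends with Thursday Jul 31 2008.
Last Thursday of August 2008: Aug 28 2008.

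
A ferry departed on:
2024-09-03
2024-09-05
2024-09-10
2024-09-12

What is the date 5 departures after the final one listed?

2024-10-01

The gap pattern 2, 5, 2 repeats every 2 events.
These are the Tuesdays and Thursdays of each week.
The following Tuesday is 2024-09-17.
The following Thursday is 2024-09-19.
The following Tuesday is 2024-09-24.
The following Thursday is 2024-09-26.
Next Tuesday: 2024-10-01.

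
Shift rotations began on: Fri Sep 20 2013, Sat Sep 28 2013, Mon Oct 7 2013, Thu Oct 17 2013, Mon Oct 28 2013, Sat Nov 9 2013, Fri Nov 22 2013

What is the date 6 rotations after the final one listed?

The spacing grows by 1 each time: 8, 9, 10, 11, 12, 13 days.
Next gap: 14 days. Fri Nov 22 2013 + 14 days = Fri Dec 6 2013.
Next gap: 15 days. Fri Dec 6 2013 + 15 days = Sat Dec 21 2013.
Next gap: 16 days. Sat Dec 21 2013 + 16 days = Mon Jan 6 2014.
Next gap: 17 days. Mon Jan 6 2014 + 17 days = Thu Jan 23 2014.
Next gap: 18 days. Thu Jan 23 2014 + 18 days = Mon Feb 10 2014.
Next gap: 19 days. Mon Feb 10 2014 + 19 days = Sat Mar 1 2014.

Sat Mar 1 2014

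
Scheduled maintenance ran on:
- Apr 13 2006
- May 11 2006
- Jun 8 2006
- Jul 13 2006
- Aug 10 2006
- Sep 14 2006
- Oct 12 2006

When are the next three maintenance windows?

Nov 9 2006, Dec 14 2006, Jan 11 2007

All dates are Thursdays, 28, 28, 35, 28, 35, 28 days apart.
Specifically, the 2nd Thursday of each month.
November 2006 — 2nd Thursday is Nov 9 2006.
2nd Thursday of December 2006: Dec 14 2006.
2nd Thursday of January 2007: Jan 11 2007.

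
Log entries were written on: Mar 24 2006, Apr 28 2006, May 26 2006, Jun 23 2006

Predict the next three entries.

Gaps: 35, 28, 28 days — a mix of 28 and 35. Every date is a Friday.
Each is the 4th Friday of its month.
4th Friday of July 2006: Jul 28 2006.
August 2006 — 4th Friday is Aug 25 2006.
4th Friday of September 2006: Sep 22 2006.

Jul 28 2006, Aug 25 2006, Sep 22 2006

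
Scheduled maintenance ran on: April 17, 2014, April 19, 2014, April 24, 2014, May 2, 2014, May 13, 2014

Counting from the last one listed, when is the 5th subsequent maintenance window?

Intervals are 2, 5, 8, 11 days — an arithmetic progression with common difference 3.
Next gap: 14 days. May 13, 2014 + 14 days = May 27, 2014.
Next gap: 17 days. May 27, 2014 + 17 days = June 13, 2014.
Next gap: 20 days. June 13, 2014 + 20 days = July 3, 2014.
Next gap: 23 days. July 3, 2014 + 23 days = July 26, 2014.
Next gap: 26 days. July 26, 2014 + 26 days = August 21, 2014.

August 21, 2014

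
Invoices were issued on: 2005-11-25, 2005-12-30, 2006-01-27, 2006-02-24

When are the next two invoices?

Every date is a Friday; gaps 35, 28, 28 days.
Each is the last Friday of its month (at least one falls on the 29th or later, ruling out '4th Friday').
Last Friday of March 2006: 2006-03-31.
April 2006 ends with Friday 2006-04-28.

2006-03-31, 2006-04-28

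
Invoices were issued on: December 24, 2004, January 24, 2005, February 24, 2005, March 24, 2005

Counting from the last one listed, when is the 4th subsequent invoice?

July 24, 2005

Gaps: 31, 31, 28 days — not constant. Every event is on the 24th of the month.
Pattern: the 24th of each month.
April 2005: April 24, 2005.
Next: May 2005 → May 24, 2005.
Next: June 2005 → June 24, 2005.
July 2005: July 24, 2005.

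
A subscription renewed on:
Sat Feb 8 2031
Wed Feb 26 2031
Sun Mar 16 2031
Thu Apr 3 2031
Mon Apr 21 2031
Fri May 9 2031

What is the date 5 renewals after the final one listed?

Thu Aug 7 2031

The spacing is 18, 18, 18, 18, 18 days — always 18 days.
Fri May 9 2031 + 18 days = Tue May 27 2031.
Tue May 27 2031 + 18 days = Sat Jun 14 2031.
Sat Jun 14 2031 + 18 days = Wed Jul 2 2031.
Wed Jul 2 2031 + 18 days = Sun Jul 20 2031.
Sun Jul 20 2031 + 18 days = Thu Aug 7 2031.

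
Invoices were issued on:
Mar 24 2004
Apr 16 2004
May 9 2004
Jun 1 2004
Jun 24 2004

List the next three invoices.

The spacing is 23, 23, 23, 23 days — always 23 days.
Jun 24 2004 + 23 days = Jul 17 2004.
Jul 17 2004 + 23 days = Aug 9 2004.
Aug 9 2004 + 23 days = Sep 1 2004.

Jul 17 2004, Aug 9 2004, Sep 1 2004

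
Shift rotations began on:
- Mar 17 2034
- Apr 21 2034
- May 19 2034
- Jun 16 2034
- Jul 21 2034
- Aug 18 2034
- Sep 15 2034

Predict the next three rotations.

Oct 20 2034, Nov 17 2034, Dec 15 2034

These are Fridays at 28- or 35-day spacing (35, 28, 28, 35, 28, 28).
The pattern: 3rd Friday of the month.
3rd Friday of October 2034: Oct 20 2034.
November 2034 — 3rd Friday is Nov 17 2034.
3rd Friday of December 2034: Dec 15 2034.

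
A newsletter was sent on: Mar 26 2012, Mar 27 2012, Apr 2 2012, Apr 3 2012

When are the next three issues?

Apr 9 2012, Apr 10 2012, Apr 16 2012

Gaps: 1, 6, 1 days — not constant, but cyclic with period 2.
The events fall on every Monday and Tuesday.
The following Monday is Apr 9 2012.
Next Tuesday: Apr 10 2012.
The following Monday is Apr 16 2012.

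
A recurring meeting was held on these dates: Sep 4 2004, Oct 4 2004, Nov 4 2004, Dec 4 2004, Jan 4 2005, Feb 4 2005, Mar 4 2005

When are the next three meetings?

The day-of-month is always 4 (30, 31, 30, 31, 31, 28 days between events).
So this recurs on the 4th of each month.
Next: April 2005 → Apr 4 2005.
Next: May 2005 → May 4 2005.
June 2005: Jun 4 2005.

Apr 4 2005, May 4 2005, Jun 4 2005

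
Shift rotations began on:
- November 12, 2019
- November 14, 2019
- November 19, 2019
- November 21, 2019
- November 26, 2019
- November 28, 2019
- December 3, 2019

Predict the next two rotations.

The gap pattern 2, 5, 2, 5, 2, 5 repeats every 2 events.
These are the Tuesdays and Thursdays of each week.
The following Thursday is December 5, 2019.
The following Tuesday is December 10, 2019.

December 5, 2019; December 10, 2019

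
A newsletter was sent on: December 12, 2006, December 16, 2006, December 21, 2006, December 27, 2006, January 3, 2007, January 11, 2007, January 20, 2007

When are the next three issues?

January 30, 2007; February 10, 2007; February 22, 2007

Intervals are 4, 5, 6, 7, 8, 9 days — an arithmetic progression with common difference 1.
Next gap: 10 days. January 20, 2007 + 10 days = January 30, 2007.
Next gap: 11 days. January 30, 2007 + 11 days = February 10, 2007.
Next gap: 12 days. February 10, 2007 + 12 days = February 22, 2007.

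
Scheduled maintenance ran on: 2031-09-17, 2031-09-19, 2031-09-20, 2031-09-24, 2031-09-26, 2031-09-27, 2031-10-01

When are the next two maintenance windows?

2031-10-03, 2031-10-04

The gap pattern 2, 1, 4, 2, 1, 4 repeats every 3 events.
These are the Wednesdays, Fridays and Saturdays of each week.
The following Friday is 2031-10-03.
The following Saturday is 2031-10-04.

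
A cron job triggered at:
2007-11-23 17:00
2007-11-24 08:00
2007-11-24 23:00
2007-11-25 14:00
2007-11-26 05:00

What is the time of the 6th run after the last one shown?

Gaps: 15, 15, 15, 15 hours — each event is 15 hours after the previous one.
2007-11-26 05:00 + 15 h = 2007-11-26 20:00.
2007-11-26 20:00 + 15 h = 2007-11-27 11:00.
2007-11-27 11:00 + 15 h = 2007-11-28 02:00.
2007-11-28 02:00 + 15 h = 2007-11-28 17:00.
2007-11-28 17:00 + 15 h = 2007-11-29 08:00.
2007-11-29 08:00 + 15 h = 2007-11-29 23:00.

2007-11-29 23:00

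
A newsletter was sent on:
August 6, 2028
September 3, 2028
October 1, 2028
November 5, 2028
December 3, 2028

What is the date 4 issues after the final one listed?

These are Sundays at 28- or 35-day spacing (28, 28, 35, 28).
The pattern: 1st Sunday of the month.
January 2029 — 1st Sunday is January 7, 2029.
February 2029 — 1st Sunday is February 4, 2029.
1st Sunday of March 2029: March 4, 2029.
April 2029 — 1st Sunday is April 1, 2029.

April 1, 2029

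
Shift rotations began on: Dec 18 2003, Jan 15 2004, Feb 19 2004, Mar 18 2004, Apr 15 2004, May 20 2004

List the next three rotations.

All dates are Thursdays, 28, 35, 28, 28, 35 days apart.
Specifically, the 3rd Thursday of each month.
3rd Thursday of June 2004: Jun 17 2004.
3rd Thursday of July 2004: Jul 15 2004.
3rd Thursday of August 2004: Aug 19 2004.

Jun 17 2004, Jul 15 2004, Aug 19 2004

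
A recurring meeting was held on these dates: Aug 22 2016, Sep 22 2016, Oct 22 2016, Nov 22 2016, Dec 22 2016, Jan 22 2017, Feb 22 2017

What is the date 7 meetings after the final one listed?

Sep 22 2017

Each date is the 22nd; the gaps (31, 30, 31, 30, 31, 31) track the month lengths.
The rule is the 22nd of each month.
Next: March 2017 → Mar 22 2017.
Next: April 2017 → Apr 22 2017.
Next: May 2017 → May 22 2017.
Next: June 2017 → Jun 22 2017.
Next: July 2017 → Jul 22 2017.
Next: August 2017 → Aug 22 2017.
Next: September 2017 → Sep 22 2017.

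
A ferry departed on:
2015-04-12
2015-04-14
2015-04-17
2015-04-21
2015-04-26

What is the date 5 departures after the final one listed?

2015-06-05

The spacing grows by 1 each time: 2, 3, 4, 5 days.
Next gap: 6 days. 2015-04-26 + 6 days = 2015-05-02.
Next gap: 7 days. 2015-05-02 + 7 days = 2015-05-09.
Next gap: 8 days. 2015-05-09 + 8 days = 2015-05-17.
Next gap: 9 days. 2015-05-17 + 9 days = 2015-05-26.
Next gap: 10 days. 2015-05-26 + 10 days = 2015-06-05.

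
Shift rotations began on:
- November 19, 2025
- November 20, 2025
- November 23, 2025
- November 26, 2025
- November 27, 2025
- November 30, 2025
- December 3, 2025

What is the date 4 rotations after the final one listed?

The gap pattern 1, 3, 3, 1, 3, 3 repeats every 3 events.
These are the Wednesdays, Thursdays and Sundays of each week.
The following Thursday is December 4, 2025.
Next Sunday: December 7, 2025.
Next Wednesday: December 10, 2025.
Next Thursday: December 11, 2025.

December 11, 2025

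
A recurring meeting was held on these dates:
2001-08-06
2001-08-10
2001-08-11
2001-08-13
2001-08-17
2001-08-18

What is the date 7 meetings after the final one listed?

Gaps: 4, 1, 2, 4, 1 days — not constant, but cyclic with period 3.
The events fall on every Monday, Friday and Saturday.
Next Monday: 2001-08-20.
The following Friday is 2001-08-24.
The following Saturday is 2001-08-25.
Next Monday: 2001-08-27.
The following Friday is 2001-08-31.
The following Saturday is 2001-09-01.
The following Monday is 2001-09-03.

2001-09-03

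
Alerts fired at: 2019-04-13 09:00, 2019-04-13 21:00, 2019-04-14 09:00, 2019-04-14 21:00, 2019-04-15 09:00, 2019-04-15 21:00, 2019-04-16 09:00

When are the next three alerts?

2019-04-16 21:00, 2019-04-17 09:00, 2019-04-17 21:00

Spacing: 12, 12, 12, 12, 12, 12 h — constant 12 h.
2019-04-16 09:00 + 12 h = 2019-04-16 21:00.
2019-04-16 21:00 + 12 h = 2019-04-17 09:00.
2019-04-17 09:00 + 12 h = 2019-04-17 21:00.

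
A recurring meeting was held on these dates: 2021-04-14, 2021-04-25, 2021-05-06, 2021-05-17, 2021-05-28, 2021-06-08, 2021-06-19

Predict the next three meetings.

2021-06-30, 2021-07-11, 2021-07-22

Gaps between consecutive events: 11, 11, 11, 11, 11, 11 days — a constant 11-day interval.
2021-06-19 + 11 days = 2021-06-30.
2021-06-30 + 11 days = 2021-07-11.
2021-07-11 + 11 days = 2021-07-22.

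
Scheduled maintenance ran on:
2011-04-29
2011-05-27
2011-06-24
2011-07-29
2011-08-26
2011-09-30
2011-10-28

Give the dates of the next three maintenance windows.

2011-11-25, 2011-12-30, 2012-01-27

Every date is a Friday; gaps 28, 28, 35, 28, 35, 28 days.
Each is the last Friday of its month (at least one falls on the 29th or later, ruling out '4th Friday').
Last Friday of November 2011: 2011-11-25.
Last Friday of December 2011: 2011-12-30.
January 2012 ends with Friday 2012-01-27.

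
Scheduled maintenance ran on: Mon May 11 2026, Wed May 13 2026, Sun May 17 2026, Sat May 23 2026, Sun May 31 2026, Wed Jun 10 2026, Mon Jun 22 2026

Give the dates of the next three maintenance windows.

Intervals are 2, 4, 6, 8, 10, 12 days — an arithmetic progression with common difference 2.
Next gap: 14 days. Mon Jun 22 2026 + 14 days = Mon Jul 6 2026.
Next gap: 16 days. Mon Jul 6 2026 + 16 days = Wed Jul 22 2026.
Next gap: 18 days. Wed Jul 22 2026 + 18 days = Sun Aug 9 2026.

Mon Jul 6 2026, Wed Jul 22 2026, Sun Aug 9 2026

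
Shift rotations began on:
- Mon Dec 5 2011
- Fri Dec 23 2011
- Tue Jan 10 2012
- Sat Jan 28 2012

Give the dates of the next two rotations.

Every event comes 18 days after the last (18, 18, 18).
Sat Jan 28 2012 + 18 days = Wed Feb 15 2012.
Wed Feb 15 2012 + 18 days = Sun Mar 4 2012.

Wed Feb 15 2012, Sun Mar 4 2012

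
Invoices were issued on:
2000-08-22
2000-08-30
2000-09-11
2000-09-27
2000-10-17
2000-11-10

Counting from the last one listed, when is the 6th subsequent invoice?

2001-06-26

Gaps: 8, 12, 16, 20, 24 days — each gap is 4 larger than the previous one.
Next gap: 28 days. 2000-11-10 + 28 days = 2000-12-08.
Next gap: 32 days. 2000-12-08 + 32 days = 2001-01-09.
Next gap: 36 days. 2001-01-09 + 36 days = 2001-02-14.
Next gap: 40 days. 2001-02-14 + 40 days = 2001-03-26.
Next gap: 44 days. 2001-03-26 + 44 days = 2001-05-09.
Next gap: 48 days. 2001-05-09 + 48 days = 2001-06-26.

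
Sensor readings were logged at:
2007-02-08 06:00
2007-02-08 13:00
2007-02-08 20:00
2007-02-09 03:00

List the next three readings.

Spacing: 7, 7, 7 h — constant 7 h.
2007-02-09 03:00 + 7 h = 2007-02-09 10:00.
2007-02-09 10:00 + 7 h = 2007-02-09 17:00.
2007-02-09 17:00 + 7 h = 2007-02-10 00:00.

2007-02-09 10:00, 2007-02-09 17:00, 2007-02-10 00:00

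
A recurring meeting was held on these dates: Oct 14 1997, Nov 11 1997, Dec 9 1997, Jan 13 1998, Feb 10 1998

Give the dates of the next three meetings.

Mar 10 1998, Apr 14 1998, May 12 1998

Gaps: 28, 28, 35, 28 days — a mix of 28 and 35. Every date is a Tuesday.
Each is the 2nd Tuesday of its month.
March 1998 — 2nd Tuesday is Mar 10 1998.
April 1998 — 2nd Tuesday is Apr 14 1998.
2nd Tuesday of May 1998: May 12 1998.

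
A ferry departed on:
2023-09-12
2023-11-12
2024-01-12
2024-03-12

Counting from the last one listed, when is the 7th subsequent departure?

2025-05-12

Each date is the 12th; the gaps (61, 61, 60) track the month lengths.
The rule is the 12th of every 2 months.
Next: May 2024 → 2024-05-12.
July 2024: 2024-07-12.
Next: September 2024 → 2024-09-12.
Next: November 2024 → 2024-11-12.
Next: January 2025 → 2025-01-12.
March 2025: 2025-03-12.
Next: May 2025 → 2025-05-12.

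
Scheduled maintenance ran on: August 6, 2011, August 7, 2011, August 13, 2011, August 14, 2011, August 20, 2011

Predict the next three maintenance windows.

August 21, 2011; August 27, 2011; August 28, 2011

The gap pattern 1, 6, 1, 6 repeats every 2 events.
These are the Saturdays and Sundays of each week.
Next Sunday: August 21, 2011.
Next Saturday: August 27, 2011.
Next Sunday: August 28, 2011.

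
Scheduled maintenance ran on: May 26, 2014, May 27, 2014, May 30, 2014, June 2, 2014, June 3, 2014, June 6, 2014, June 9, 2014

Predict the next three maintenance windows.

June 10, 2014; June 13, 2014; June 16, 2014

The gap pattern 1, 3, 3, 1, 3, 3 repeats every 3 events.
These are the Mondays, Tuesdays and Fridays of each week.
Next Tuesday: June 10, 2014.
Next Friday: June 13, 2014.
The following Monday is June 16, 2014.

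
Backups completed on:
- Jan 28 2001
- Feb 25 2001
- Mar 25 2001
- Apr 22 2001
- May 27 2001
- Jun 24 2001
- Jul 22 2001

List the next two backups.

Aug 26 2001, Sep 23 2001

These are Sundays at 28- or 35-day spacing (28, 28, 28, 35, 28, 28).
The pattern: 4th Sunday of the month.
4th Sunday of August 2001: Aug 26 2001.
September 2001 — 4th Sunday is Sep 23 2001.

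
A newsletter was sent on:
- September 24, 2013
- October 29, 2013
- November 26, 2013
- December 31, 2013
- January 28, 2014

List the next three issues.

February 25, 2014; March 25, 2014; April 29, 2014

Every date is a Tuesday; gaps 35, 28, 35, 28 days.
Each is the last Tuesday of its month (at least one falls on the 29th or later, ruling out '4th Tuesday').
Last Tuesday of February 2014: February 25, 2014.
Last Tuesday of March 2014: March 25, 2014.
Last Tuesday of April 2014: April 29, 2014.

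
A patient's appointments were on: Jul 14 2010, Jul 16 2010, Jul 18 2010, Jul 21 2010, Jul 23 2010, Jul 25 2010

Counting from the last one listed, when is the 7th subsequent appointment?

Gaps: 2, 2, 3, 2, 2 days — not constant, but cyclic with period 3.
The events fall on every Wednesday, Friday and Sunday.
The following Wednesday is Jul 28 2010.
Next Friday: Jul 30 2010.
Next Sunday: Aug 1 2010.
The following Wednesday is Aug 4 2010.
Next Friday: Aug 6 2010.
The following Sunday is Aug 8 2010.
The following Wednesday is Aug 11 2010.

Aug 11 2010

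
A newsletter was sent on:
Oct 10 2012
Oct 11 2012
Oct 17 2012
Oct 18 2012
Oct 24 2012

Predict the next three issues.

Gaps: 1, 6, 1, 6 days — not constant, but cyclic with period 2.
The events fall on every Wednesday and Thursday.
The following Thursday is Oct 25 2012.
The following Wednesday is Oct 31 2012.
The following Thursday is Nov 1 2012.

Oct 25 2012, Oct 31 2012, Nov 1 2012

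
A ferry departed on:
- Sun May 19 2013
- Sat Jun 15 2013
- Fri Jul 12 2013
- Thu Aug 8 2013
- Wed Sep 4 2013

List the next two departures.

Gaps between consecutive events: 27, 27, 27, 27 days — a constant 27-day interval.
Wed Sep 4 2013 + 27 days = Tue Oct 1 2013.
Tue Oct 1 2013 + 27 days = Mon Oct 28 2013.

Tue Oct 1 2013, Mon Oct 28 2013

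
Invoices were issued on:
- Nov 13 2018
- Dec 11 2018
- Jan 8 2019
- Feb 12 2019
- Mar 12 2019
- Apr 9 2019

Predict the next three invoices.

May 14 2019, Jun 11 2019, Jul 9 2019

All dates are Tuesdays, 28, 28, 35, 28, 28 days apart.
Specifically, the 2nd Tuesday of each month.
2nd Tuesday of May 2019: May 14 2019.
June 2019 — 2nd Tuesday is Jun 11 2019.
July 2019 — 2nd Tuesday is Jul 9 2019.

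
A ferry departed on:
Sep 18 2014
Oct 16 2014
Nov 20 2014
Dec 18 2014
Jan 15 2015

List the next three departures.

All dates are Thursdays, 28, 35, 28, 28 days apart.
Specifically, the 3rd Thursday of each month.
February 2015 — 3rd Thursday is Feb 19 2015.
March 2015 — 3rd Thursday is Mar 19 2015.
April 2015 — 3rd Thursday is Apr 16 2015.

Feb 19 2015, Mar 19 2015, Apr 16 2015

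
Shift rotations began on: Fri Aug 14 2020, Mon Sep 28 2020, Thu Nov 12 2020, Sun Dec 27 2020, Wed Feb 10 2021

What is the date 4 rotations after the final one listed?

Mon Aug 9 2021

The spacing is 45, 45, 45, 45 days — always 45 days.
Wed Feb 10 2021 + 45 days = Sat Mar 27 2021.
Sat Mar 27 2021 + 45 days = Tue May 11 2021.
Tue May 11 2021 + 45 days = Fri Jun 25 2021.
Fri Jun 25 2021 + 45 days = Mon Aug 9 2021.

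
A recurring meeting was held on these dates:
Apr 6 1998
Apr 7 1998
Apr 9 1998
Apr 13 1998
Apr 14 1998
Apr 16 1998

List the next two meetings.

Every event lands on a Monday or Tuesday or Thursday (gaps cycle 1, 2, 4, 1, 2).
So the schedule is: every Monday, Tuesday and Thursday.
The following Monday is Apr 20 1998.
Next Tuesday: Apr 21 1998.

Apr 20 1998, Apr 21 1998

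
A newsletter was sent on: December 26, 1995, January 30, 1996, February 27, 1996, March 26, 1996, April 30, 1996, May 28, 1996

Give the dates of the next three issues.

June 25, 1996; July 30, 1996; August 27, 1996

These are Tuesdays with 35, 28, 28, 35, 28-day gaps.
Each is the final Tuesday of its month — January 30, 1996 is past the 28th, so '4th Tuesday' doesn't fit.
June 1996 ends with Tuesday June 25, 1996.
Last Tuesday of July 1996: July 30, 1996.
August 1996 ends with Tuesday August 27, 1996.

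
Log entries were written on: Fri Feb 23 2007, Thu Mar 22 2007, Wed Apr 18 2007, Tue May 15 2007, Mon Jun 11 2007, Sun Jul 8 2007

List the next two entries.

Sat Aug 4 2007, Fri Aug 31 2007

The spacing is 27, 27, 27, 27, 27 days — always 27 days.
Sun Jul 8 2007 + 27 days = Sat Aug 4 2007.
Sat Aug 4 2007 + 27 days = Fri Aug 31 2007.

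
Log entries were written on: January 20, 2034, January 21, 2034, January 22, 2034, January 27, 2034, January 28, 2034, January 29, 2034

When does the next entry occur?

February 3, 2034

Gaps: 1, 1, 5, 1, 1 days — not constant, but cyclic with period 3.
The events fall on every Friday, Saturday and Sunday.
The following Friday is February 3, 2034.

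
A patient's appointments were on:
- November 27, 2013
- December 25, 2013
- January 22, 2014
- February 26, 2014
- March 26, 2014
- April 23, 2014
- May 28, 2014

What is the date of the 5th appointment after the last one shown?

October 22, 2014

These are Wednesdays at 28- or 35-day spacing (28, 28, 35, 28, 28, 35).
The pattern: 4th Wednesday of the month.
June 2014 — 4th Wednesday is June 25, 2014.
July 2014 — 4th Wednesday is July 23, 2014.
August 2014 — 4th Wednesday is August 27, 2014.
4th Wednesday of September 2014: September 24, 2014.
4th Wednesday of October 2014: October 22, 2014.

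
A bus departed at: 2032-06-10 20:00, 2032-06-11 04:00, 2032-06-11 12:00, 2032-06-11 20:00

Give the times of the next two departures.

Spacing: 8, 8, 8 h — constant 8 h.
2032-06-11 20:00 + 8 h = 2032-06-12 04:00.
2032-06-12 04:00 + 8 h = 2032-06-12 12:00.

2032-06-12 04:00, 2032-06-12 12:00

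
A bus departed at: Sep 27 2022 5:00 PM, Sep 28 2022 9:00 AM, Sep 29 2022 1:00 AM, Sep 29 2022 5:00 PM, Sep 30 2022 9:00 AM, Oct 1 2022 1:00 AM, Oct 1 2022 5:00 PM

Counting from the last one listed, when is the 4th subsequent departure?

Oct 4 2022 9:00 AM

The interval is a steady 16 hours (16, 16, 16, 16, 16, 16).
Oct 1 2022 5:00 PM + 16 h = Oct 2 2022 9:00 AM.
Oct 2 2022 9:00 AM + 16 h = Oct 3 2022 1:00 AM.
Oct 3 2022 1:00 AM + 16 h = Oct 3 2022 5:00 PM.
Oct 3 2022 5:00 PM + 16 h = Oct 4 2022 9:00 AM.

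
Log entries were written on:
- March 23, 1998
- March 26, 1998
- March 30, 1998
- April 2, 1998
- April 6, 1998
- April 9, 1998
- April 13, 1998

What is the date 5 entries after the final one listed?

Every event lands on a Monday or Thursday (gaps cycle 3, 4, 3, 4, 3, 4).
So the schedule is: every Monday and Thursday.
Next Thursday: April 16, 1998.
The following Monday is April 20, 1998.
Next Thursday: April 23, 1998.
Next Monday: April 27, 1998.
Next Thursday: April 30, 1998.

April 30, 1998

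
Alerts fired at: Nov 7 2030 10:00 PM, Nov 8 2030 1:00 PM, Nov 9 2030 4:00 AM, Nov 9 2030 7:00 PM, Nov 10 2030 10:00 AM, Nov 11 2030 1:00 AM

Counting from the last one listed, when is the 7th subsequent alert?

The interval is a steady 15 hours (15, 15, 15, 15, 15).
Nov 11 2030 1:00 AM + 15 h = Nov 11 2030 4:00 PM.
Nov 11 2030 4:00 PM + 15 h = Nov 12 2030 7:00 AM.
Nov 12 2030 7:00 AM + 15 h = Nov 12 2030 10:00 PM.
Nov 12 2030 10:00 PM + 15 h = Nov 13 2030 1:00 PM.
Nov 13 2030 1:00 PM + 15 h = Nov 14 2030 4:00 AM.
Nov 14 2030 4:00 AM + 15 h = Nov 14 2030 7:00 PM.
Nov 14 2030 7:00 PM + 15 h = Nov 15 2030 10:00 AM.

Nov 15 2030 10:00 AM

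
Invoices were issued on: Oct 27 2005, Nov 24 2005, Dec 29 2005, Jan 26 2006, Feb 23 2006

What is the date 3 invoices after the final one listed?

May 25 2006

Every date is a Thursday; gaps 28, 35, 28, 28 days.
Each is the last Thursday of its month (at least one falls on the 29th or later, ruling out '4th Thursday').
Last Thursday of March 2006: Mar 30 2006.
Last Thursday of April 2006: Apr 27 2006.
Last Thursday of May 2006: May 25 2006.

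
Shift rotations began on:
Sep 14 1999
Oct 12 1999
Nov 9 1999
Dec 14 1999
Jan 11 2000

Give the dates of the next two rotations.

Feb 8 2000, Mar 14 2000

Gaps: 28, 28, 35, 28 days — a mix of 28 and 35. Every date is a Tuesday.
Each is the 2nd Tuesday of its month.
February 2000 — 2nd Tuesday is Feb 8 2000.
2nd Tuesday of March 2000: Mar 14 2000.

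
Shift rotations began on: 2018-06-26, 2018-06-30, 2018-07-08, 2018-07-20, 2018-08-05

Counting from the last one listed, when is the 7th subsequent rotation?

2019-03-17

The spacing grows by 4 each time: 4, 8, 12, 16 days.
Next gap: 20 days. 2018-08-05 + 20 days = 2018-08-25.
Next gap: 24 days. 2018-08-25 + 24 days = 2018-09-18.
Next gap: 28 days. 2018-09-18 + 28 days = 2018-10-16.
Next gap: 32 days. 2018-10-16 + 32 days = 2018-11-17.
Next gap: 36 days. 2018-11-17 + 36 days = 2018-12-23.
Next gap: 40 days. 2018-12-23 + 40 days = 2019-02-01.
Next gap: 44 days. 2019-02-01 + 44 days = 2019-03-17.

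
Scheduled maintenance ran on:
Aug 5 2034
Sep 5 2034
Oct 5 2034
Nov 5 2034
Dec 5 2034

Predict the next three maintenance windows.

Each date is the 5th; the gaps (31, 30, 31, 30) track the month lengths.
The rule is the 5th of each month.
Next: January 2035 → Jan 5 2035.
February 2035: Feb 5 2035.
Next: March 2035 → Mar 5 2035.

Jan 5 2035, Feb 5 2035, Mar 5 2035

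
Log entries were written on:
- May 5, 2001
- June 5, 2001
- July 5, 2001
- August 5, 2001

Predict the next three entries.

September 5, 2001; October 5, 2001; November 5, 2001

Gaps: 31, 30, 31 days — not constant. Every event is on the 5th of the month.
Pattern: the 5th of each month.
Next: September 2001 → September 5, 2001.
October 2001: October 5, 2001.
November 2001: November 5, 2001.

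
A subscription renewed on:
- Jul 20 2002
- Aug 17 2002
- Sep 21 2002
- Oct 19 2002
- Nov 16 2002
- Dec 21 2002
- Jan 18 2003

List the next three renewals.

All dates are Saturdays, 28, 35, 28, 28, 35, 28 days apart.
Specifically, the 3rd Saturday of each month.
3rd Saturday of February 2003: Feb 15 2003.
March 2003 — 3rd Saturday is Mar 15 2003.
April 2003 — 3rd Saturday is Apr 19 2003.

Feb 15 2003, Mar 15 2003, Apr 19 2003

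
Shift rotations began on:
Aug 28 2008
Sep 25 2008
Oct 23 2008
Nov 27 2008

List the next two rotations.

Dec 25 2008, Jan 22 2009

Gaps: 28, 28, 35 days — a mix of 28 and 35. Every date is a Thursday.
Each is the 4th Thursday of its month.
4th Thursday of December 2008: Dec 25 2008.
January 2009 — 4th Thursday is Jan 22 2009.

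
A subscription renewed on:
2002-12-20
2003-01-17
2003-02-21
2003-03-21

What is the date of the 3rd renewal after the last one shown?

2003-06-20

Gaps: 28, 35, 28 days — a mix of 28 and 35. Every date is a Friday.
Each is the 3rd Friday of its month.
April 2003 — 3rd Friday is 2003-04-18.
May 2003 — 3rd Friday is 2003-05-16.
June 2003 — 3rd Friday is 2003-06-20.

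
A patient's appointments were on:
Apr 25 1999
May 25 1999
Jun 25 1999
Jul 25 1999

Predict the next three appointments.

Each date is the 25th; the gaps (30, 31, 30) track the month lengths.
The rule is the 25th of each month.
August 1999: Aug 25 1999.
September 1999: Sep 25 1999.
Next: October 1999 → Oct 25 1999.

Aug 25 1999, Sep 25 1999, Oct 25 1999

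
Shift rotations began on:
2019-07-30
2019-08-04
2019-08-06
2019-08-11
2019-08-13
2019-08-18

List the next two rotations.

Gaps: 5, 2, 5, 2, 5 days — not constant, but cyclic with period 2.
The events fall on every Tuesday and Sunday.
Next Tuesday: 2019-08-20.
Next Sunday: 2019-08-25.

2019-08-20, 2019-08-25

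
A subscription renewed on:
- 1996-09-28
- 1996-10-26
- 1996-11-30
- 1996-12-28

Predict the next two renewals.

All Saturdays; the gaps (28, 35, 28) vary with month length.
This is the last Saturday of each month.
Last Saturday of January 1997: 1997-01-25.
February 1997 ends with Saturday 1997-02-22.

1997-01-25, 1997-02-22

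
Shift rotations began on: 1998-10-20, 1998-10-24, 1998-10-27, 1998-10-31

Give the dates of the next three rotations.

1998-11-03, 1998-11-07, 1998-11-10

The gap pattern 4, 3, 4 repeats every 2 events.
These are the Tuesdays and Saturdays of each week.
The following Tuesday is 1998-11-03.
Next Saturday: 1998-11-07.
Next Tuesday: 1998-11-10.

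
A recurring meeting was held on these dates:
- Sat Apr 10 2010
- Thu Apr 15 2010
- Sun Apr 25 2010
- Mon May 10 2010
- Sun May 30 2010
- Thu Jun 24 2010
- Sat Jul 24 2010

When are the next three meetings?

Sat Aug 28 2010, Thu Oct 7 2010, Sun Nov 21 2010

The spacing grows by 5 each time: 5, 10, 15, 20, 25, 30 days.
Next gap: 35 days. Sat Jul 24 2010 + 35 days = Sat Aug 28 2010.
Next gap: 40 days. Sat Aug 28 2010 + 40 days = Thu Oct 7 2010.
Next gap: 45 days. Thu Oct 7 2010 + 45 days = Sun Nov 21 2010.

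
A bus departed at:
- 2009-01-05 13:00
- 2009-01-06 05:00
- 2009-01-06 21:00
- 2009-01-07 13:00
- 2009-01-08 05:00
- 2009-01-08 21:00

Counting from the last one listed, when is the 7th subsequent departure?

The interval is a steady 16 hours (16, 16, 16, 16, 16).
2009-01-08 21:00 + 16 h = 2009-01-09 13:00.
2009-01-09 13:00 + 16 h = 2009-01-10 05:00.
2009-01-10 05:00 + 16 h = 2009-01-10 21:00.
2009-01-10 21:00 + 16 h = 2009-01-11 13:00.
2009-01-11 13:00 + 16 h = 2009-01-12 05:00.
2009-01-12 05:00 + 16 h = 2009-01-12 21:00.
2009-01-12 21:00 + 16 h = 2009-01-13 13:00.

2009-01-13 13:00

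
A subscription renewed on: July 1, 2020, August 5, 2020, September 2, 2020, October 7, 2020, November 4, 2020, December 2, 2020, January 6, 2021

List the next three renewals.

February 3, 2021; March 3, 2021; April 7, 2021

Gaps: 35, 28, 35, 28, 28, 35 days — a mix of 28 and 35. Every date is a Wednesday.
Each is the 1st Wednesday of its month.
1st Wednesday of February 2021: February 3, 2021.
1st Wednesday of March 2021: March 3, 2021.
April 2021 — 1st Wednesday is April 7, 2021.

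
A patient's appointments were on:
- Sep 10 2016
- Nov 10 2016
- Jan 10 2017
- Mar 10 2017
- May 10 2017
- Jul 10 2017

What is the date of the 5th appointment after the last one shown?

May 10 2018

The day-of-month is always 10 (61, 61, 59, 61, 61 days between events).
So this recurs on the 10th of every 2 months.
Next: September 2017 → Sep 10 2017.
November 2017: Nov 10 2017.
Next: January 2018 → Jan 10 2018.
Next: March 2018 → Mar 10 2018.
Next: May 2018 → May 10 2018.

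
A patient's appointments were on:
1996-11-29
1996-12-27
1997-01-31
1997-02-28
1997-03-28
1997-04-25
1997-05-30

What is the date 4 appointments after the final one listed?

Every date is a Friday; gaps 28, 35, 28, 28, 28, 35 days.
Each is the last Friday of its month (at least one falls on the 29th or later, ruling out '4th Friday').
June 1997 ends with Friday 1997-06-27.
July 1997 ends with Friday 1997-07-25.
August 1997 ends with Friday 1997-08-29.
September 1997 ends with Friday 1997-09-26.

1997-09-26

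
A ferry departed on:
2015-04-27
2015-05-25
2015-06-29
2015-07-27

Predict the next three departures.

All Mondays; the gaps (28, 35, 28) vary with month length.
This is the last Monday of each month.
Last Monday of August 2015: 2015-08-31.
Last Monday of September 2015: 2015-09-28.
Last Monday of October 2015: 2015-10-26.

2015-08-31, 2015-09-28, 2015-10-26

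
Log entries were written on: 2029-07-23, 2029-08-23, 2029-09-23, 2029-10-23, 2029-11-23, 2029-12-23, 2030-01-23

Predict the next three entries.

2030-02-23, 2030-03-23, 2030-04-23

Gaps: 31, 31, 30, 31, 30, 31 days — not constant. Every event is on the 23rd of the month.
Pattern: the 23rd of each month.
Next: February 2030 → 2030-02-23.
Next: March 2030 → 2030-03-23.
April 2030: 2030-04-23.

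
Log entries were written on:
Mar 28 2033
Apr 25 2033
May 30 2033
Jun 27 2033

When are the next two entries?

Every date is a Monday; gaps 28, 35, 28 days.
Each is the last Monday of its month (at least one falls on the 29th or later, ruling out '4th Monday').
Last Monday of July 2033: Jul 25 2033.
Last Monday of August 2033: Aug 29 2033.

Jul 25 2033, Aug 29 2033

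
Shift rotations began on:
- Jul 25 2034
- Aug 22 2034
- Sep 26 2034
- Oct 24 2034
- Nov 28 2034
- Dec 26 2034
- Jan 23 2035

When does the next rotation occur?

All dates are Tuesdays, 28, 35, 28, 35, 28, 28 days apart.
Specifically, the 4th Tuesday of each month.
4th Tuesday of February 2035: Feb 27 2035.

Feb 27 2035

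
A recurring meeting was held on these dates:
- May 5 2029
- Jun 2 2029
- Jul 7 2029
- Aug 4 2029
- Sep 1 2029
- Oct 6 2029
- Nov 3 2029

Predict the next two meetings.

Dec 1 2029, Jan 5 2030

Gaps: 28, 35, 28, 28, 35, 28 days — a mix of 28 and 35. Every date is a Saturday.
Each is the 1st Saturday of its month.
December 2029 — 1st Saturday is Dec 1 2029.
1st Saturday of January 2030: Jan 5 2030.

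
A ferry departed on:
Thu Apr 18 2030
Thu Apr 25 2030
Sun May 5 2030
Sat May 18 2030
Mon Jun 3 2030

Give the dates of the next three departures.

Sat Jun 22 2030, Sun Jul 14 2030, Thu Aug 8 2030

Intervals are 7, 10, 13, 16 days — an arithmetic progression with common difference 3.
Next gap: 19 days. Mon Jun 3 2030 + 19 days = Sat Jun 22 2030.
Next gap: 22 days. Sat Jun 22 2030 + 22 days = Sun Jul 14 2030.
Next gap: 25 days. Sun Jul 14 2030 + 25 days = Thu Aug 8 2030.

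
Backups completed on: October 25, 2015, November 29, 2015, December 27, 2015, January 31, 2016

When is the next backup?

Every date is a Sunday; gaps 35, 28, 35 days.
Each is the last Sunday of its month (at least one falls on the 29th or later, ruling out '4th Sunday').
Last Sunday of February 2016: February 28, 2016.

February 28, 2016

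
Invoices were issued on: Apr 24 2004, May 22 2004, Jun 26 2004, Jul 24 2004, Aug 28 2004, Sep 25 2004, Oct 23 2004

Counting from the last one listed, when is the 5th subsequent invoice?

Mar 26 2005

All dates are Saturdays, 28, 35, 28, 35, 28, 28 days apart.
Specifically, the 4th Saturday of each month.
4th Saturday of November 2004: Nov 27 2004.
4th Saturday of December 2004: Dec 25 2004.
4th Saturday of January 2005: Jan 22 2005.
4th Saturday of February 2005: Feb 26 2005.
4th Saturday of March 2005: Mar 26 2005.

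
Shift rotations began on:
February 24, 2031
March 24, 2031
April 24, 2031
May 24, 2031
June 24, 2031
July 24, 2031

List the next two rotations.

Each date is the 24th; the gaps (28, 31, 30, 31, 30) track the month lengths.
The rule is the 24th of each month.
August 2031: August 24, 2031.
September 2031: September 24, 2031.

August 24, 2031; September 24, 2031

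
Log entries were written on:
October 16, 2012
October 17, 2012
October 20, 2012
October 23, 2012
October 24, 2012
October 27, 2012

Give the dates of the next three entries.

Every event lands on a Tuesday or Wednesday or Saturday (gaps cycle 1, 3, 3, 1, 3).
So the schedule is: every Tuesday, Wednesday and Saturday.
The following Tuesday is October 30, 2012.
The following Wednesday is October 31, 2012.
The following Saturday is November 3, 2012.

October 30, 2012; October 31, 2012; November 3, 2012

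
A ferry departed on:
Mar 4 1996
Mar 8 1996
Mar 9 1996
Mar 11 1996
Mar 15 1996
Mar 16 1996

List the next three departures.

The gap pattern 4, 1, 2, 4, 1 repeats every 3 events.
These are the Mondays, Fridays and Saturdays of each week.
The following Monday is Mar 18 1996.
The following Friday is Mar 22 1996.
The following Saturday is Mar 23 1996.

Mar 18 1996, Mar 22 1996, Mar 23 1996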